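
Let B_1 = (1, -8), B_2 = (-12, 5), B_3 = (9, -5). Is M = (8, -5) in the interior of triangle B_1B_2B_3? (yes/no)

Barycentric coordinates of M: (10/143, 3/143, 10/11).
The three coordinates are positive, positive, positive; a point is interior exactly when all three are positive.

yes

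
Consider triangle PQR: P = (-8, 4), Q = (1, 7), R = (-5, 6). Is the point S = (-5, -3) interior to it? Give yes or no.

Barycentric coordinates of S: (6, 3, -8).
The three coordinates are positive, positive, negative; a point is interior exactly when all three are positive.

no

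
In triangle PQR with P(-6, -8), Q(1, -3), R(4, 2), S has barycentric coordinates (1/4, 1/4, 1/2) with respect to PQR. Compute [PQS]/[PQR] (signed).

The signed ratio [PQS]/[PQR] equals the barycentric coordinate of S at vertex R, which is 1/2.

1/2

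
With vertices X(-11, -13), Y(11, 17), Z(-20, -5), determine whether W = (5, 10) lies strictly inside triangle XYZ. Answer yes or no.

yes

Barycentric coordinates of W: (85/446, 335/446, 13/223).
The three coordinates are positive, positive, positive; a point is interior exactly when all three are positive.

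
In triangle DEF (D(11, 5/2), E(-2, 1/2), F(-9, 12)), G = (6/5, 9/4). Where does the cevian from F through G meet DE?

(7/3, 7/6)

Barycentric coordinates of G with respect to DEF: (3/10, 3/5, 1/10).
On side DE the F-coordinate is zero; dropping G's F-weight 1/10 and renormalizing the remaining 3/10 : 3/5 gives weights 1/3, 2/3 on D, E.
H = (1/3)·(11, 5/2) + (2/3)·(-2, 1/2) = (7/3, 7/6).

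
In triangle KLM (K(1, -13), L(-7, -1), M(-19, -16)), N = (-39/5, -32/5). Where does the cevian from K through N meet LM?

Barycentric coordinates of N with respect to KLM: (1/5, 3/5, 1/5).
On side LM the K-coordinate is zero; dropping N's K-weight 1/5 and renormalizing the remaining 3/5 : 1/5 gives weights 3/4, 1/4 on L, M.
J = (3/4)·(-7, -1) + (1/4)·(-19, -16) = (-10, -19/4).

(-10, -19/4)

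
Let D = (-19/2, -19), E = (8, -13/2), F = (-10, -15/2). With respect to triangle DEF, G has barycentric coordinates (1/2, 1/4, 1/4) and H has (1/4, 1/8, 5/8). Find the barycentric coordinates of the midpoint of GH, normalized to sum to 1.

(3/8, 3/16, 7/16)

Since both coordinate triples sum to 1, the midpoint's barycentrics are the componentwise average.
(1/2+1/4)/2 = 3/8; similarly 3/16 and 7/16.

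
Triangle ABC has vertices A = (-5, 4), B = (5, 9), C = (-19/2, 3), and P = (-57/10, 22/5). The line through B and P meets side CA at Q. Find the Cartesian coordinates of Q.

(-67/8, 13/4)

Barycentric coordinates of P with respect to ABC: (1/5, 1/5, 3/5).
On side CA the B-coordinate is zero; dropping P's B-weight 1/5 and renormalizing the remaining 3/5 : 1/5 gives weights 3/4, 1/4 on C, A.
Q = (3/4)·(-19/2, 3) + (1/4)·(-5, 4) = (-67/8, 13/4).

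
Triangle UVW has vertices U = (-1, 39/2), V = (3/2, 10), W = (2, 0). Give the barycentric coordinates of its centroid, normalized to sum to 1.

(1/3, 1/3, 1/3)

The centroid is the average of the vertices, so each weight is 1/3.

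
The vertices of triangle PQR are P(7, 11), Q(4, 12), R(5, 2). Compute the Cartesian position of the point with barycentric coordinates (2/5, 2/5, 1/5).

(27/5, 48/5)

S = (2/5)·P + (2/5)·Q + (1/5)·R.
x-coordinate: (2/5)·7 + (2/5)·4 + (1/5)·5 = 27/5.
y-coordinate: (2/5)·11 + (2/5)·12 + (1/5)·2 = 48/5.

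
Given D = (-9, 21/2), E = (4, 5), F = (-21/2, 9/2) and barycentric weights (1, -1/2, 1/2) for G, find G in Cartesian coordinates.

(-65/4, 41/4)

G = 1·D + (-1/2)·E + (1/2)·F.
x-coordinate: 1·(-9) + (-1/2)·4 + (1/2)·(-21/2) = -65/4.
y-coordinate: 1·(21/2) + (-1/2)·5 + (1/2)·(9/2) = 41/4.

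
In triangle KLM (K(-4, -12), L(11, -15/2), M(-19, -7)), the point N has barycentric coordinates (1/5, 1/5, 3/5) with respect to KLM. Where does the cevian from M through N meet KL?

(7/2, -39/4)

Line MN meets KL where the M-coordinate vanishes; zeroing N's M-weight and renormalizing leaves K, L-weights 1/5 : 1/5 → (1/2, 1/2).
So J = (1/2)·K + (1/2)·L = (7/2, -39/4).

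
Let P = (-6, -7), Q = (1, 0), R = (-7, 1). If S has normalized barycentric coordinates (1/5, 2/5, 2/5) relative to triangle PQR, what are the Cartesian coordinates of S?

(-18/5, -1)

S = (1/5)·P + (2/5)·Q + (2/5)·R.
x-coordinate: (1/5)·(-6) + (2/5)·1 + (2/5)·(-7) = -18/5.
y-coordinate: (1/5)·(-7) + (2/5)·0 + (2/5)·1 = -1.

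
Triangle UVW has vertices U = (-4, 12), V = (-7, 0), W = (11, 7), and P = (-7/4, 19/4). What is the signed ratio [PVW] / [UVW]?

[UVW] = ½·((-4)·(0−7) + (-7)·(7−12) + 11·(12−0)) = ½·(28 + 35 + 132) = 195/2.
[PVW] = ½·((-7/4)·(0−7) + (-7)·(7−(19/4)) + 11·(19/4−0)) = ½·(49/4 − 63/4 + 209/4) = 195/8, so the ratio is (195/8)/(195/2) = 1/4.

1/4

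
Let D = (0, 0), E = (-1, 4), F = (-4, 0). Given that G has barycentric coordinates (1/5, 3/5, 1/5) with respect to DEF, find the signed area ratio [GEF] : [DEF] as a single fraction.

The signed ratio [GEF]/[DEF] equals the barycentric coordinate of G at vertex D, which is 1/5.

1/5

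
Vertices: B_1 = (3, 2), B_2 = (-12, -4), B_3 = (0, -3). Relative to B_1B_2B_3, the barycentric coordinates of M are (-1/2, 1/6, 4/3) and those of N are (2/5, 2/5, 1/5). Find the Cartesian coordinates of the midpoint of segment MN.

Barycentric coordinates of the midpoint are the average: (-1/20, 17/60, 23/30).
Converting: (-1/20)·B_1 + (17/60)·B_2 + (23/30)·B_3 = (-71/20, -53/15).

(-71/20, -53/15)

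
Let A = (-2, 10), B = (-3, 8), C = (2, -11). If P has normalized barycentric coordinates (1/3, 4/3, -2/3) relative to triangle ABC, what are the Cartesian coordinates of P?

(-6, 64/3)

P = (1/3)·A + (4/3)·B + (-2/3)·C.
x-coordinate: (1/3)·(-2) + (4/3)·(-3) + (-2/3)·2 = -6.
y-coordinate: (1/3)·10 + (4/3)·8 + (-2/3)·(-11) = 64/3.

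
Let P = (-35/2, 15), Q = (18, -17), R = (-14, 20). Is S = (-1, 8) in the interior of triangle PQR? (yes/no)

Barycentric coordinates of S: (-194/579, 214/579, 559/579).
The three coordinates are negative, positive, positive; a point is interior exactly when all three are positive.

no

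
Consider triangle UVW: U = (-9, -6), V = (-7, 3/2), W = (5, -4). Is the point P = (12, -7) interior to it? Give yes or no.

no

Barycentric coordinates of P: (-5/202, -56/101, 319/202).
The three coordinates are negative, negative, positive; a point is interior exactly when all three are positive.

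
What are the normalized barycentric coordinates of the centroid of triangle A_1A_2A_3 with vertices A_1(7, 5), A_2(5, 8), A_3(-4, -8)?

The centroid is the average of the vertices, so each weight is 1/3.

(1/3, 1/3, 1/3)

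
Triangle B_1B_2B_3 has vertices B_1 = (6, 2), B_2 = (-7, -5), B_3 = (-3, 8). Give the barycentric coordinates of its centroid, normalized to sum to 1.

The centroid is the average of the vertices, so each weight is 1/3.

(1/3, 1/3, 1/3)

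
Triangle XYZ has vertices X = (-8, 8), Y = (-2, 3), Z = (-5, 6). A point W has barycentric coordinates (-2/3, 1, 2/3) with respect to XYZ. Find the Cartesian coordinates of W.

(0, 5/3)

W = (-2/3)·X + 1·Y + (2/3)·Z.
x-coordinate: (-2/3)·(-8) + 1·(-2) + (2/3)·(-5) = 0.
y-coordinate: (-2/3)·8 + 1·3 + (2/3)·6 = 5/3.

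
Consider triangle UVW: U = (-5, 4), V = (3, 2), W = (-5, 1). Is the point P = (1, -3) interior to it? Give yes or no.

no

Barycentric coordinates of P: (-19/12, 3/4, 11/6).
The three coordinates are negative, positive, positive; a point is interior exactly when all three are positive.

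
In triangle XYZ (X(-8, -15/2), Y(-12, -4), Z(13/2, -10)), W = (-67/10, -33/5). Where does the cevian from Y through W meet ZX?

Barycentric coordinates of W with respect to XYZ: (2/5, 2/5, 1/5).
On side ZX the Y-coordinate is zero; dropping W's Y-weight 2/5 and renormalizing the remaining 1/5 : 2/5 gives weights 1/3, 2/3 on Z, X.
V = (1/3)·(13/2, -10) + (2/3)·(-8, -15/2) = (-19/6, -25/3).

(-19/6, -25/3)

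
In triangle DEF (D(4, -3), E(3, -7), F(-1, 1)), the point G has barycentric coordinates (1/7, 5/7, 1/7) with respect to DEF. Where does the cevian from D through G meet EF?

Line DG meets EF where the D-coordinate vanishes; zeroing G's D-weight and renormalizing leaves E, F-weights 5/7 : 1/7 → (5/6, 1/6).
So H = (5/6)·E + (1/6)·F = (7/3, -17/3).

(7/3, -17/3)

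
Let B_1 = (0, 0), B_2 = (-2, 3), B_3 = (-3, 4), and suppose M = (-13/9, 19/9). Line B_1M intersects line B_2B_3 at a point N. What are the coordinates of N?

(-13/6, 19/6)

Barycentric coordinates of M with respect to B_1B_2B_3: (1/3, 5/9, 1/9).
On side B_2B_3 the B_1-coordinate is zero; dropping M's B_1-weight 1/3 and renormalizing the remaining 5/9 : 1/9 gives weights 5/6, 1/6 on B_2, B_3.
N = (5/6)·(-2, 3) + (1/6)·(-3, 4) = (-13/6, 19/6).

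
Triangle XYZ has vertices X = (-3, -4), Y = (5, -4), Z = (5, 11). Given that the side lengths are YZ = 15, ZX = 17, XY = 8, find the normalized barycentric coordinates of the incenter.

(3/8, 17/40, 1/5)

The incenter has barycentric coordinates proportional to the opposite side lengths: (15 : 17 : 8).
Normalizing by 15+17+8 = 40 gives (3/8, 17/40, 1/5).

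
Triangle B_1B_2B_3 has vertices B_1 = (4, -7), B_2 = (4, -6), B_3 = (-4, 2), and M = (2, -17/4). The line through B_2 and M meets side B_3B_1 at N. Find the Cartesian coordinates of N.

(0, -5/2)

Barycentric coordinates of M with respect to B_1B_2B_3: (1/4, 1/2, 1/4).
On side B_3B_1 the B_2-coordinate is zero; dropping M's B_2-weight 1/2 and renormalizing the remaining 1/4 : 1/4 gives weights 1/2, 1/2 on B_3, B_1.
N = (1/2)·(-4, 2) + (1/2)·(4, -7) = (0, -5/2).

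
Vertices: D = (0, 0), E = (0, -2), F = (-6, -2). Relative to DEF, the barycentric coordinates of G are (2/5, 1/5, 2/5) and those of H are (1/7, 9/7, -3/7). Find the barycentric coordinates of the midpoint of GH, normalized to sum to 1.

(19/70, 26/35, -1/70)

Since both coordinate triples sum to 1, the midpoint's barycentrics are the componentwise average.
(2/5+1/7)/2 = 19/70; similarly 26/35 and -1/70.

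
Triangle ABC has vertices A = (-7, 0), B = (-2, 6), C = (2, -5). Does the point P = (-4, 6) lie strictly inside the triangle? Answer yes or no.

Barycentric coordinates of P: (22/79, 69/79, -12/79).
The three coordinates are positive, positive, negative; a point is interior exactly when all three are positive.

no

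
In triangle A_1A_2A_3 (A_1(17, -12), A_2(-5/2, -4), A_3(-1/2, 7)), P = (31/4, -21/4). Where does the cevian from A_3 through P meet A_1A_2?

(21/2, -28/3)

Barycentric coordinates of P with respect to A_1A_2A_3: (1/2, 1/4, 1/4).
On side A_1A_2 the A_3-coordinate is zero; dropping P's A_3-weight 1/4 and renormalizing the remaining 1/2 : 1/4 gives weights 2/3, 1/3 on A_1, A_2.
Q = (2/3)·(17, -12) + (1/3)·(-5/2, -4) = (21/2, -28/3).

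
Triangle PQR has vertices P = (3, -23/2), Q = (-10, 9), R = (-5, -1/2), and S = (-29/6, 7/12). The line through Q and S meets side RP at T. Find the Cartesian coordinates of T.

(1/3, -47/6)

Barycentric coordinates of S with respect to PQR: (1/3, 1/2, 1/6).
On side RP the Q-coordinate is zero; dropping S's Q-weight 1/2 and renormalizing the remaining 1/6 : 1/3 gives weights 1/3, 2/3 on R, P.
T = (1/3)·(-5, -1/2) + (2/3)·(3, -23/2) = (1/3, -47/6).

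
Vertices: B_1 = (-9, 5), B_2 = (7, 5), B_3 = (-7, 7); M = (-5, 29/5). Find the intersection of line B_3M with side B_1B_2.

Barycentric coordinates of M with respect to B_1B_2B_3: (2/5, 1/5, 2/5).
On side B_1B_2 the B_3-coordinate is zero; dropping M's B_3-weight 2/5 and renormalizing the remaining 2/5 : 1/5 gives weights 2/3, 1/3 on B_1, B_2.
N = (2/3)·(-9, 5) + (1/3)·(7, 5) = (-11/3, 5).

(-11/3, 5)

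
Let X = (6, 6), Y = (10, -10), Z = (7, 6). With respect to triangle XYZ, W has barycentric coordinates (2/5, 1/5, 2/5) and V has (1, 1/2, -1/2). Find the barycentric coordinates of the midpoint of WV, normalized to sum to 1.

(7/10, 7/20, -1/20)

Since both coordinate triples sum to 1, the midpoint's barycentrics are the componentwise average.
(2/5+1)/2 = 7/10; similarly 7/20 and -1/20.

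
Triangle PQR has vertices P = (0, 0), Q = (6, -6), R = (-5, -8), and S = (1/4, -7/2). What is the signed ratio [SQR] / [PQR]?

[PQR] = ½·(0·(-6−(-8)) + 6·(-8−0) + (-5)·(0−(-6))) = ½·(0 − 48 − 30) = -39.
[SQR] = ½·((1/4)·(-6−(-8)) + 6·(-8−(-7/2)) + (-5)·(-7/2−(-6))) = ½·(1/2 − 27 − 25/2) = -39/2, so the ratio is (-39/2)/(-39) = 1/2.

1/2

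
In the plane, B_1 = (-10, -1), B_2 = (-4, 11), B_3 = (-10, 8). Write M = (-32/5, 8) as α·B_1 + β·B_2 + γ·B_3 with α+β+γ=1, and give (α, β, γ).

(1/5, 3/5, 1/5)

Signed area of the reference triangle: [B_1B_2B_3] = ½·((-10)·(11−8) + (-4)·(8−(-1)) + (-10)·(-1−11)) = ½·(-30 − 36 + 120) = 27.
[MB_2B_3] = ½·((-32/5)·(11−8) + (-4)·(8−8) + (-10)·(8−11)) = ½·(-96/5 + 0 + 30) = 27/5, so the B_1-coordinate is (27/5)/27 = 1/5.
[B_1MB_3] = ½·((-10)·(8−8) + (-32/5)·(8−(-1)) + (-10)·(-1−8)) = ½·(0 − 288/5 + 90) = 81/5, so the B_2-coordinate is 3/5.
[B_1B_2M] = ½·((-10)·(11−8) + (-4)·(8−(-1)) + (-32/5)·(-1−11)) = ½·(-30 − 36 + 384/5) = 27/5, so the B_3-coordinate is 1/5.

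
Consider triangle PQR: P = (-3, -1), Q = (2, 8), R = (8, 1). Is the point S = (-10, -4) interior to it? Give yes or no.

no

Barycentric coordinates of S: (156/89, -19/89, -48/89).
The three coordinates are positive, negative, negative; a point is interior exactly when all three are positive.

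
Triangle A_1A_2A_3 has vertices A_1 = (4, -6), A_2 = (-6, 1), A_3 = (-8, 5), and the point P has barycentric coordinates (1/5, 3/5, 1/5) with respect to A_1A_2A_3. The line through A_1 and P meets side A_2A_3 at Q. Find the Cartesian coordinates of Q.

(-13/2, 2)

Line A_1P meets A_2A_3 where the A_1-coordinate vanishes; zeroing P's A_1-weight and renormalizing leaves A_2, A_3-weights 3/5 : 1/5 → (3/4, 1/4).
So Q = (3/4)·A_2 + (1/4)·A_3 = (-13/2, 2).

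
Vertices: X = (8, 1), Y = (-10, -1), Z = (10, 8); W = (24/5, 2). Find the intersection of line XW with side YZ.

Barycentric coordinates of W with respect to XYZ: (3/5, 1/5, 1/5).
On side YZ the X-coordinate is zero; dropping W's X-weight 3/5 and renormalizing the remaining 1/5 : 1/5 gives weights 1/2, 1/2 on Y, Z.
V = (1/2)·(-10, -1) + (1/2)·(10, 8) = (0, 7/2).

(0, 7/2)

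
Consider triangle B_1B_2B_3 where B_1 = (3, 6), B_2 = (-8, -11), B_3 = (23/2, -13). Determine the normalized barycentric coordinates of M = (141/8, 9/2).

Signed area of the reference triangle: [B_1B_2B_3] = ½·(3·(-11−(-13)) + (-8)·(-13−6) + (23/2)·(6−(-11))) = ½·(6 + 152 + 391/2) = 707/4.
[MB_2B_3] = ½·((141/8)·(-11−(-13)) + (-8)·(-13−(9/2)) + (23/2)·(9/2−(-11))) = ½·(141/4 + 140 + 713/4) = 707/4, so the B_1-coordinate is (707/4)/(707/4) = 1.
[B_1MB_3] = ½·(3·(9/2−(-13)) + (141/8)·(-13−6) + (23/2)·(6−(9/2))) = ½·(105/2 − 2679/8 + 69/4) = -2121/16, so the B_2-coordinate is -3/4.
[B_1B_2M] = ½·(3·(-11−(9/2)) + (-8)·(9/2−6) + (141/8)·(6−(-11))) = ½·(-93/2 + 12 + 2397/8) = 2121/16, so the B_3-coordinate is 3/4.

(1, -3/4, 3/4)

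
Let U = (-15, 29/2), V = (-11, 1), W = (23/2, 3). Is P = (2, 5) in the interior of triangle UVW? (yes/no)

yes

Barycentric coordinates of P: (256/1247, 225/1247, 766/1247).
The three coordinates are positive, positive, positive; a point is interior exactly when all three are positive.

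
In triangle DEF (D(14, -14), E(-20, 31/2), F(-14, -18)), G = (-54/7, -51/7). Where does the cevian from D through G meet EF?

(-82/5, -23/5)

Barycentric coordinates of G with respect to DEF: (2/7, 2/7, 3/7).
On side EF the D-coordinate is zero; dropping G's D-weight 2/7 and renormalizing the remaining 2/7 : 3/7 gives weights 2/5, 3/5 on E, F.
H = (2/5)·(-20, 31/2) + (3/5)·(-14, -18) = (-82/5, -23/5).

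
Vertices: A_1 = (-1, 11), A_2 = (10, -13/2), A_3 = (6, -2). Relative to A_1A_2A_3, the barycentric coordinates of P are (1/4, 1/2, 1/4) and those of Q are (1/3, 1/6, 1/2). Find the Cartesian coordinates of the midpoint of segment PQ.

Barycentric coordinates of the midpoint are the average: (7/24, 1/3, 3/8).
Converting: (7/24)·A_1 + (1/3)·A_2 + (3/8)·A_3 = (127/24, 7/24).

(127/24, 7/24)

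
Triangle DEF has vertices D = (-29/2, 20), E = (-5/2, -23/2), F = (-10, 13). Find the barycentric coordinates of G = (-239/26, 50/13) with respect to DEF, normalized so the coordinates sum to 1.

(11/13, 8/13, -6/13)

Signed area of the reference triangle: [DEF] = ½·((-29/2)·(-23/2−13) + (-5/2)·(13−20) + (-10)·(20−(-23/2))) = ½·(1421/4 + 35/2 − 315) = 231/8.
[GEF] = ½·((-239/26)·(-23/2−13) + (-5/2)·(13−(50/13)) + (-10)·(50/13−(-23/2))) = ½·(11711/52 − 595/26 − 1995/13) = 2541/104, so the D-coordinate is (2541/104)/(231/8) = 11/13.
[DGF] = ½·((-29/2)·(50/13−13) + (-239/26)·(13−20) + (-10)·(20−(50/13))) = ½·(3451/26 + 1673/26 − 2100/13) = 231/13, so the E-coordinate is 8/13.
[DEG] = ½·((-29/2)·(-23/2−(50/13)) + (-5/2)·(50/13−20) + (-239/26)·(20−(-23/2))) = ½·(11571/52 + 525/13 − 15057/52) = -693/52, so the F-coordinate is -6/13.
Check: 11/13 + 8/13 − 6/13 = 1.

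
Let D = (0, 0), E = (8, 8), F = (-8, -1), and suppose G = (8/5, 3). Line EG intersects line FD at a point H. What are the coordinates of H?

(-8/3, -1/3)

Barycentric coordinates of G with respect to DEF: (2/5, 2/5, 1/5).
On side FD the E-coordinate is zero; dropping G's E-weight 2/5 and renormalizing the remaining 1/5 : 2/5 gives weights 1/3, 2/3 on F, D.
H = (1/3)·(-8, -1) + (2/3)·(0, 0) = (-8/3, -1/3).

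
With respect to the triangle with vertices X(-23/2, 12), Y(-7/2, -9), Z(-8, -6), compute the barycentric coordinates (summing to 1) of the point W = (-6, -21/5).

(1/5, 3/5, 1/5)

Signed area of the reference triangle: [XYZ] = ½·((-23/2)·(-9−(-6)) + (-7/2)·(-6−12) + (-8)·(12−(-9))) = ½·(69/2 + 63 − 168) = -141/4.
[WYZ] = ½·((-6)·(-9−(-6)) + (-7/2)·(-6−(-21/5)) + (-8)·(-21/5−(-9))) = ½·(18 + 63/10 − 192/5) = -141/20, so the X-coordinate is (-141/20)/(-141/4) = 1/5.
[XWZ] = ½·((-23/2)·(-21/5−(-6)) + (-6)·(-6−12) + (-8)·(12−(-21/5))) = ½·(-207/10 + 108 − 648/5) = -423/20, so the Y-coordinate is 3/5.
[XYW] = ½·((-23/2)·(-9−(-21/5)) + (-7/2)·(-21/5−12) + (-6)·(12−(-9))) = ½·(276/5 + 567/10 − 126) = -141/20, so the Z-coordinate is 1/5.
Check: 1/5 + 3/5 + 1/5 = 1.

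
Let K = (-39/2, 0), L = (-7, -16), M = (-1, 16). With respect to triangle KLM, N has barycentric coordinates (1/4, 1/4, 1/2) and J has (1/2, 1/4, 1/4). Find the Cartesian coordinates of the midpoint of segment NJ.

(-151/16, 2)

Barycentric coordinates of the midpoint are the average: (3/8, 1/4, 3/8).
Converting: (3/8)·K + (1/4)·L + (3/8)·M = (-151/16, 2).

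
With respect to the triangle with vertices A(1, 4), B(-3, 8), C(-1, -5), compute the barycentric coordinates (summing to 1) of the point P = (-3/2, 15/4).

(1/4, 1/2, 1/4)

Signed area of the reference triangle: [ABC] = ½·(1·(8−(-5)) + (-3)·(-5−4) + (-1)·(4−8)) = ½·(13 + 27 + 4) = 22.
[PBC] = ½·((-3/2)·(8−(-5)) + (-3)·(-5−(15/4)) + (-1)·(15/4−8)) = ½·(-39/2 + 105/4 + 17/4) = 11/2, so the A-coordinate is (11/2)/22 = 1/4.
[APC] = ½·(1·(15/4−(-5)) + (-3/2)·(-5−4) + (-1)·(4−(15/4))) = ½·(35/4 + 27/2 − 1/4) = 11, so the B-coordinate is 1/2.
[ABP] = ½·(1·(8−(15/4)) + (-3)·(15/4−4) + (-3/2)·(4−8)) = ½·(17/4 + 3/4 + 6) = 11/2, so the C-coordinate is 1/4.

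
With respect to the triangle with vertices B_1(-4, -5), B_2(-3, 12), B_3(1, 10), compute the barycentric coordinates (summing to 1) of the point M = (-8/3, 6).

Signed area of the reference triangle: [B_1B_2B_3] = ½·((-4)·(12−10) + (-3)·(10−(-5)) + 1·(-5−12)) = ½·(-8 − 45 − 17) = -35.
[MB_2B_3] = ½·((-8/3)·(12−10) + (-3)·(10−6) + 1·(6−12)) = ½·(-16/3 − 12 − 6) = -35/3, so the B_1-coordinate is (-35/3)/(-35) = 1/3.
[B_1MB_3] = ½·((-4)·(6−10) + (-8/3)·(10−(-5)) + 1·(-5−6)) = ½·(16 − 40 − 11) = -35/2, so the B_2-coordinate is 1/2.
[B_1B_2M] = ½·((-4)·(12−6) + (-3)·(6−(-5)) + (-8/3)·(-5−12)) = ½·(-24 − 33 + 136/3) = -35/6, so the B_3-coordinate is 1/6.
Check: 1/3 + 1/2 + 1/6 = 1.

(1/3, 1/2, 1/6)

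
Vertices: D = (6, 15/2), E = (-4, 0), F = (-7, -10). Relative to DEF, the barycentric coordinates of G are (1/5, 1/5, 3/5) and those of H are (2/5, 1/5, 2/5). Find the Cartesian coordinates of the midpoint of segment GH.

Barycentric coordinates of the midpoint are the average: (3/10, 1/5, 1/2).
Converting: (3/10)·D + (1/5)·E + (1/2)·F = (-5/2, -11/4).

(-5/2, -11/4)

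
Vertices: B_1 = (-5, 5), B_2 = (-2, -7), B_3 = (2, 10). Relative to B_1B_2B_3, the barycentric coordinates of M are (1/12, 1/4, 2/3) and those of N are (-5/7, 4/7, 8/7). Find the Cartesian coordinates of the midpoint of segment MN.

Barycentric coordinates of the midpoint are the average: (-53/168, 23/56, 19/21).
Converting: (-53/168)·B_1 + (23/56)·B_2 + (19/21)·B_3 = (431/168, 193/42).

(431/168, 193/42)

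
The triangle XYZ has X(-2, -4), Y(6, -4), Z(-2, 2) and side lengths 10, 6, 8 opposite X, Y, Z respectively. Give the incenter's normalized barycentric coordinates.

The incenter has barycentric coordinates proportional to the opposite side lengths: (10 : 6 : 8).
Normalizing by 10+6+8 = 24 gives (5/12, 1/4, 1/3).

(5/12, 1/4, 1/3)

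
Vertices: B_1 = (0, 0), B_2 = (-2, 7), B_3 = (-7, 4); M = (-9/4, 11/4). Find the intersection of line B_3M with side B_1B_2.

Barycentric coordinates of M with respect to B_1B_2B_3: (1/2, 1/4, 1/4).
On side B_1B_2 the B_3-coordinate is zero; dropping M's B_3-weight 1/4 and renormalizing the remaining 1/2 : 1/4 gives weights 2/3, 1/3 on B_1, B_2.
N = (2/3)·(0, 0) + (1/3)·(-2, 7) = (-2/3, 7/3).

(-2/3, 7/3)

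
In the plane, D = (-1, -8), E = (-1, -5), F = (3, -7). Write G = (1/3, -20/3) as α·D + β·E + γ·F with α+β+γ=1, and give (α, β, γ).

(1/3, 1/3, 1/3)

Signed area of the reference triangle: [DEF] = ½·((-1)·(-5−(-7)) + (-1)·(-7−(-8)) + 3·(-8−(-5))) = ½·(-2 − 1 − 9) = -6.
[GEF] = ½·((1/3)·(-5−(-7)) + (-1)·(-7−(-20/3)) + 3·(-20/3−(-5))) = ½·(2/3 + 1/3 − 5) = -2, so the D-coordinate is (-2)/(-6) = 1/3.
[DGF] = ½·((-1)·(-20/3−(-7)) + (1/3)·(-7−(-8)) + 3·(-8−(-20/3))) = ½·(-1/3 + 1/3 − 4) = -2, so the E-coordinate is 1/3.
[DEG] = ½·((-1)·(-5−(-20/3)) + (-1)·(-20/3−(-8)) + (1/3)·(-8−(-5))) = ½·(-5/3 − 4/3 − 1) = -2, so the F-coordinate is 1/3.
Check: 1/3 + 1/3 + 1/3 = 1.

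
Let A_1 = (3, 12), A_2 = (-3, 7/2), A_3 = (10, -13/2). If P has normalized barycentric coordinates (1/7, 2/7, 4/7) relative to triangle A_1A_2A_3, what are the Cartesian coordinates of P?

(37/7, -1)

P = (1/7)·A_1 + (2/7)·A_2 + (4/7)·A_3.
x-coordinate: (1/7)·3 + (2/7)·(-3) + (4/7)·10 = 37/7.
y-coordinate: (1/7)·12 + (2/7)·(7/2) + (4/7)·(-13/2) = -1.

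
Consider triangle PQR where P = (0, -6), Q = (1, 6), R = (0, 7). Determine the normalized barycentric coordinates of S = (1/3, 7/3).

(1/3, 1/3, 1/3)

Signed area of the reference triangle: [PQR] = ½·(0·(6−7) + 1·(7−(-6)) + 0·(-6−6)) = ½·(0 + 13 + 0) = 13/2.
[SQR] = ½·((1/3)·(6−7) + 1·(7−(7/3)) + 0·(7/3−6)) = ½·(-1/3 + 14/3 + 0) = 13/6, so the P-coordinate is (13/6)/(13/2) = 1/3.
[PSR] = ½·(0·(7/3−7) + (1/3)·(7−(-6)) + 0·(-6−(7/3))) = ½·(0 + 13/3 + 0) = 13/6, so the Q-coordinate is 1/3.
[PQS] = ½·(0·(6−(7/3)) + 1·(7/3−(-6)) + (1/3)·(-6−6)) = ½·(0 + 25/3 − 4) = 13/6, so the R-coordinate is 1/3.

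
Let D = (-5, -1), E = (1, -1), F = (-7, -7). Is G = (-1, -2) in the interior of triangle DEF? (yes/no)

Barycentric coordinates of G: (1/9, 13/18, 1/6).
The three coordinates are positive, positive, positive; a point is interior exactly when all three are positive.

yes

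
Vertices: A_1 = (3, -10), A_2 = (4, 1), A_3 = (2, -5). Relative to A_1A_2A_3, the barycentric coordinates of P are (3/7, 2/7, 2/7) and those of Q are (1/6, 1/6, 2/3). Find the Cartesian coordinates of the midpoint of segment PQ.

(11/4, -431/84)

Barycentric coordinates of the midpoint are the average: (25/84, 19/84, 10/21).
Converting: (25/84)·A_1 + (19/84)·A_2 + (10/21)·A_3 = (11/4, -431/84).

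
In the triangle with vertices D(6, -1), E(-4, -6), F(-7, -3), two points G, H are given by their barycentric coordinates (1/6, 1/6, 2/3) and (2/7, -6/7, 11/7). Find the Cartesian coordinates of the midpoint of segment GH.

Barycentric coordinates of the midpoint are the average: (19/84, -29/84, 47/42).
Converting: (19/84)·D + (-29/84)·E + (47/42)·F = (-107/21, -127/84).

(-107/21, -127/84)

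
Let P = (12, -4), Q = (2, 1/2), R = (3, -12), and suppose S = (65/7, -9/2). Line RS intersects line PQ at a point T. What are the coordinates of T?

Barycentric coordinates of S with respect to PQR: (5/7, 1/7, 1/7).
On side PQ the R-coordinate is zero; dropping S's R-weight 1/7 and renormalizing the remaining 5/7 : 1/7 gives weights 5/6, 1/6 on P, Q.
T = (5/6)·(12, -4) + (1/6)·(2, 1/2) = (31/3, -13/4).

(31/3, -13/4)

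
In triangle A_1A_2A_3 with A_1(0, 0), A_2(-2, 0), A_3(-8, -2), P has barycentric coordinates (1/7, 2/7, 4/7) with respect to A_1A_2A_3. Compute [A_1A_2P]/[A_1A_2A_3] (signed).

The signed ratio [A_1A_2P]/[A_1A_2A_3] equals the barycentric coordinate of P at vertex A_3, which is 4/7.

4/7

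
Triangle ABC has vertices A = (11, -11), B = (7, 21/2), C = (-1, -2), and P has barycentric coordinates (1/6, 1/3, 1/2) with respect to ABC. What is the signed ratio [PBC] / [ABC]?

The signed ratio [PBC]/[ABC] equals the barycentric coordinate of P at vertex A, which is 1/6.

1/6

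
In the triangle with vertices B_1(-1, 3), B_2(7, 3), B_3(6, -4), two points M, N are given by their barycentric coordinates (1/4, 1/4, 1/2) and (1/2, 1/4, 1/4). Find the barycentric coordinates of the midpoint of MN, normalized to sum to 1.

(3/8, 1/4, 3/8)

Since both coordinate triples sum to 1, the midpoint's barycentrics are the componentwise average.
(1/4+1/2)/2 = 3/8; similarly 1/4 and 3/8.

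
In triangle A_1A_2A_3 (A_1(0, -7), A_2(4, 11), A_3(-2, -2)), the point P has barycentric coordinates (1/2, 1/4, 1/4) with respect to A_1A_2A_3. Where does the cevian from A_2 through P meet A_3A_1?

(-2/3, -16/3)

Line A_2P meets A_3A_1 where the A_2-coordinate vanishes; zeroing P's A_2-weight and renormalizing leaves A_3, A_1-weights 1/4 : 1/2 → (1/3, 2/3).
So Q = (1/3)·A_3 + (2/3)·A_1 = (-2/3, -16/3).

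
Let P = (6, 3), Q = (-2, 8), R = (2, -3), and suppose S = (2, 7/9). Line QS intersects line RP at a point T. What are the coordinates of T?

(22/7, -9/7)

Barycentric coordinates of S with respect to PQR: (2/9, 2/9, 5/9).
On side RP the Q-coordinate is zero; dropping S's Q-weight 2/9 and renormalizing the remaining 5/9 : 2/9 gives weights 5/7, 2/7 on R, P.
T = (5/7)·(2, -3) + (2/7)·(6, 3) = (22/7, -9/7).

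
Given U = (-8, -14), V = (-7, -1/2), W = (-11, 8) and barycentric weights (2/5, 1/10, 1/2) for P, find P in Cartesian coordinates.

(-47/5, -33/20)

P = (2/5)·U + (1/10)·V + (1/2)·W.
x-coordinate: (2/5)·(-8) + (1/10)·(-7) + (1/2)·(-11) = -47/5.
y-coordinate: (2/5)·(-14) + (1/10)·(-1/2) + (1/2)·8 = -33/20.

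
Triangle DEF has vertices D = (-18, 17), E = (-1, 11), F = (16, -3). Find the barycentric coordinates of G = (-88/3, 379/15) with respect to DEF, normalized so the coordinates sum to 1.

Signed area of the reference triangle: [DEF] = ½·((-18)·(11−(-3)) + (-1)·(-3−17) + 16·(17−11)) = ½·(-252 + 20 + 96) = -68.
[GEF] = ½·((-88/3)·(11−(-3)) + (-1)·(-3−(379/15)) + 16·(379/15−11)) = ½·(-1232/3 + 424/15 + 3424/15) = -1156/15, so the D-coordinate is (-1156/15)/(-68) = 17/15.
[DGF] = ½·((-18)·(379/15−(-3)) + (-88/3)·(-3−17) + 16·(17−(379/15))) = ½·(-2544/5 + 1760/3 − 1984/15) = -136/5, so the E-coordinate is 2/5.
[DEG] = ½·((-18)·(11−(379/15)) + (-1)·(379/15−17) + (-88/3)·(17−11)) = ½·(1284/5 − 124/15 − 176) = 544/15, so the F-coordinate is -8/15.
Check: 17/15 + 2/5 − 8/15 = 1.

(17/15, 2/5, -8/15)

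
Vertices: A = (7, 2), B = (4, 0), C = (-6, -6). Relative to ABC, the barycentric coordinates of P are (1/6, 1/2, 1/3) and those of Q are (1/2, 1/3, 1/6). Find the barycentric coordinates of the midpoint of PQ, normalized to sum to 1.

(1/3, 5/12, 1/4)

Since both coordinate triples sum to 1, the midpoint's barycentrics are the componentwise average.
(1/6+1/2)/2 = 1/3; similarly 5/12 and 1/4.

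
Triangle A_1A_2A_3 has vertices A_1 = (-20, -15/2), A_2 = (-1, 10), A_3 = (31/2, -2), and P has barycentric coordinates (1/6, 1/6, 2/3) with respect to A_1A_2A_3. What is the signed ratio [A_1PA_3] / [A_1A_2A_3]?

The signed ratio [A_1PA_3]/[A_1A_2A_3] equals the barycentric coordinate of P at vertex A_2, which is 1/6.

1/6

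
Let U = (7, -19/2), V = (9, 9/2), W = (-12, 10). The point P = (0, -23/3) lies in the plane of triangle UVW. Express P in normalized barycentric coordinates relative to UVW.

Signed area of the reference triangle: [UVW] = ½·(7·(9/2−10) + 9·(10−(-19/2)) + (-12)·(-19/2−(9/2))) = ½·(-77/2 + 351/2 + 168) = 305/2.
[PVW] = ½·(0·(9/2−10) + 9·(10−(-23/3)) + (-12)·(-23/3−(9/2))) = ½·(0 + 159 + 146) = 305/2, so the U-coordinate is (305/2)/(305/2) = 1.
[UPW] = ½·(7·(-23/3−10) + 0·(10−(-19/2)) + (-12)·(-19/2−(-23/3))) = ½·(-371/3 + 0 + 22) = -305/6, so the V-coordinate is -1/3.
[UVP] = ½·(7·(9/2−(-23/3)) + 9·(-23/3−(-19/2)) + 0·(-19/2−(9/2))) = ½·(511/6 + 33/2 + 0) = 305/6, so the W-coordinate is 1/3.

(1, -1/3, 1/3)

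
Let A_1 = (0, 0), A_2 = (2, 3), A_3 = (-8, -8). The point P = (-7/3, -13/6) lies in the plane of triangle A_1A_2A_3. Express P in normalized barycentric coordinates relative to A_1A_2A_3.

Signed area of the reference triangle: [A_1A_2A_3] = ½·(0·(3−(-8)) + 2·(-8−0) + (-8)·(0−3)) = ½·(0 − 16 + 24) = 4.
[PA_2A_3] = ½·((-7/3)·(3−(-8)) + 2·(-8−(-13/6)) + (-8)·(-13/6−3)) = ½·(-77/3 − 35/3 + 124/3) = 2, so the A_1-coordinate is 2/4 = 1/2.
[A_1PA_3] = ½·(0·(-13/6−(-8)) + (-7/3)·(-8−0) + (-8)·(0−(-13/6))) = ½·(0 + 56/3 − 52/3) = 2/3, so the A_2-coordinate is 1/6.
[A_1A_2P] = ½·(0·(3−(-13/6)) + 2·(-13/6−0) + (-7/3)·(0−3)) = ½·(0 − 13/3 + 7) = 4/3, so the A_3-coordinate is 1/3.

(1/2, 1/6, 1/3)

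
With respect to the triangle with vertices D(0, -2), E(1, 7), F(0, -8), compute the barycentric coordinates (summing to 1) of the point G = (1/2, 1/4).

Signed area of the reference triangle: [DEF] = ½·(0·(7−(-8)) + 1·(-8−(-2)) + 0·(-2−7)) = ½·(0 − 6 + 0) = -3.
[GEF] = ½·((1/2)·(7−(-8)) + 1·(-8−(1/4)) + 0·(1/4−7)) = ½·(15/2 − 33/4 + 0) = -3/8, so the D-coordinate is (-3/8)/(-3) = 1/8.
[DGF] = ½·(0·(1/4−(-8)) + (1/2)·(-8−(-2)) + 0·(-2−(1/4))) = ½·(0 − 3 + 0) = -3/2, so the E-coordinate is 1/2.
[DEG] = ½·(0·(7−(1/4)) + 1·(1/4−(-2)) + (1/2)·(-2−7)) = ½·(0 + 9/4 − 9/2) = -9/8, so the F-coordinate is 3/8.
Check: 1/8 + 1/2 + 3/8 = 1.

(1/8, 1/2, 3/8)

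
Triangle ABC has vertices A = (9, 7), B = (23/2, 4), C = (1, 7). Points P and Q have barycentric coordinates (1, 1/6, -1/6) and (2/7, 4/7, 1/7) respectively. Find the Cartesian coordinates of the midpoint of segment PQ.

(561/56, 165/28)

Barycentric coordinates of the midpoint are the average: (9/14, 31/84, -1/84).
Converting: (9/14)·A + (31/84)·B + (-1/84)·C = (561/56, 165/28).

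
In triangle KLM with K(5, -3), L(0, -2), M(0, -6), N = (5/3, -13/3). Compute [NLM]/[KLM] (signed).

[KLM] = ½·(5·(-2−(-6)) + 0·(-6−(-3)) + 0·(-3−(-2))) = ½·(20 + 0 + 0) = 10.
[NLM] = ½·((5/3)·(-2−(-6)) + 0·(-6−(-13/3)) + 0·(-13/3−(-2))) = ½·(20/3 + 0 + 0) = 10/3, so the ratio is (10/3)/10 = 1/3.

1/3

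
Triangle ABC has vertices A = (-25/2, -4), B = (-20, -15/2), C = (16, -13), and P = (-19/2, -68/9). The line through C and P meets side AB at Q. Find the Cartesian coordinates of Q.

Barycentric coordinates of P with respect to ABC: (1/3, 4/9, 2/9).
On side AB the C-coordinate is zero; dropping P's C-weight 2/9 and renormalizing the remaining 1/3 : 4/9 gives weights 3/7, 4/7 on A, B.
Q = (3/7)·(-25/2, -4) + (4/7)·(-20, -15/2) = (-235/14, -6).

(-235/14, -6)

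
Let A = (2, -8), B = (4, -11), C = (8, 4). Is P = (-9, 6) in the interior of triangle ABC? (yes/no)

Barycentric coordinates of P: (263/42, -36/7, -5/42).
The three coordinates are positive, negative, negative; a point is interior exactly when all three are positive.

no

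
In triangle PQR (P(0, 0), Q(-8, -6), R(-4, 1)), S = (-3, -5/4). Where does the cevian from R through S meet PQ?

Barycentric coordinates of S with respect to PQR: (1/2, 1/4, 1/4).
On side PQ the R-coordinate is zero; dropping S's R-weight 1/4 and renormalizing the remaining 1/2 : 1/4 gives weights 2/3, 1/3 on P, Q.
T = (2/3)·(0, 0) + (1/3)·(-8, -6) = (-8/3, -2).

(-8/3, -2)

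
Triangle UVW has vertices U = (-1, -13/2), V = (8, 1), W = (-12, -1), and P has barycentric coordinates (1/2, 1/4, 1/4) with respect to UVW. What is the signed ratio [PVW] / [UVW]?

1/2

The signed ratio [PVW]/[UVW] equals the barycentric coordinate of P at vertex U, which is 1/2.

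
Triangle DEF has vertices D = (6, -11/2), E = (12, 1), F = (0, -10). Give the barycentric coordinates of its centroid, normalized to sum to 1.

(1/3, 1/3, 1/3)

The centroid is the average of the vertices, so each weight is 1/3.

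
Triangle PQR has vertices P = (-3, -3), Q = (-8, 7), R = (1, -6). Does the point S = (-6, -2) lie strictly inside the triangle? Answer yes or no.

Barycentric coordinates of S: (11/5, -1/5, -1).
The three coordinates are positive, negative, negative; a point is interior exactly when all three are positive.

no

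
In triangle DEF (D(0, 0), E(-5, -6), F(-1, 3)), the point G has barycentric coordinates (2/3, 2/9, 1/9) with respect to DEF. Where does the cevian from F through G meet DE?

Line FG meets DE where the F-coordinate vanishes; zeroing G's F-weight and renormalizing leaves D, E-weights 2/3 : 2/9 → (3/4, 1/4).
So H = (3/4)·D + (1/4)·E = (-5/4, -3/2).

(-5/4, -3/2)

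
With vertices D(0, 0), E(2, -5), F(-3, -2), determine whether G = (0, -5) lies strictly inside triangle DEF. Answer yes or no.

Barycentric coordinates of G: (-6/19, 15/19, 10/19).
The three coordinates are negative, positive, positive; a point is interior exactly when all three are positive.

no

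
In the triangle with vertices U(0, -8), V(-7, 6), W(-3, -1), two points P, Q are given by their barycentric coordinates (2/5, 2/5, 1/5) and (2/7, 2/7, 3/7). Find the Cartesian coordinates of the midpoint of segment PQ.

Barycentric coordinates of the midpoint are the average: (12/35, 12/35, 11/35).
Converting: (12/35)·U + (12/35)·V + (11/35)·W = (-117/35, -1).

(-117/35, -1)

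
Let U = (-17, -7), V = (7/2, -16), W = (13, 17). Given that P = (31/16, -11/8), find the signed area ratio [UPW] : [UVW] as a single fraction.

[UVW] = ½·((-17)·(-16−17) + (7/2)·(17−(-7)) + 13·(-7−(-16))) = ½·(561 + 84 + 117) = 381.
[UPW] = ½·((-17)·(-11/8−17) + (31/16)·(17−(-7)) + 13·(-7−(-11/8))) = ½·(2499/8 + 93/2 − 585/8) = 1143/8, so the ratio is (1143/8)/381 = 3/8.

3/8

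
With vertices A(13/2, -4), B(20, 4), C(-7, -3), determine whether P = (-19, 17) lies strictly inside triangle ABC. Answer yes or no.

Barycentric coordinates of P: (-416/81, 172/81, 325/81).
The three coordinates are negative, positive, positive; a point is interior exactly when all three are positive.

no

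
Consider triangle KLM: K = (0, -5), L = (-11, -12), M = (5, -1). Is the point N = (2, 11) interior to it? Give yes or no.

no

Barycentric coordinates of N: (-25, 8, 18).
The three coordinates are negative, positive, positive; a point is interior exactly when all three are positive.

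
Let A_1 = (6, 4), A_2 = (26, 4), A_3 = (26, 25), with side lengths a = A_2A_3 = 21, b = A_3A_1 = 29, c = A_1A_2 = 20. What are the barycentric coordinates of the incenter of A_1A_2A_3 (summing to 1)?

The incenter has barycentric coordinates proportional to the opposite side lengths: (21 : 29 : 20).
Normalizing by 21+29+20 = 70 gives (3/10, 29/70, 2/7).

(3/10, 29/70, 2/7)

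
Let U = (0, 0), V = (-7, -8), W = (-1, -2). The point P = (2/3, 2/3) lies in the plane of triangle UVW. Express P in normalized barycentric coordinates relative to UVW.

(1, -1/9, 1/9)

Signed area of the reference triangle: [UVW] = ½·(0·(-8−(-2)) + (-7)·(-2−0) + (-1)·(0−(-8))) = ½·(0 + 14 − 8) = 3.
[PVW] = ½·((2/3)·(-8−(-2)) + (-7)·(-2−(2/3)) + (-1)·(2/3−(-8))) = ½·(-4 + 56/3 − 26/3) = 3, so the U-coordinate is 3/3 = 1.
[UPW] = ½·(0·(2/3−(-2)) + (2/3)·(-2−0) + (-1)·(0−(2/3))) = ½·(0 − 4/3 + 2/3) = -1/3, so the V-coordinate is -1/9.
[UVP] = ½·(0·(-8−(2/3)) + (-7)·(2/3−0) + (2/3)·(0−(-8))) = ½·(0 − 14/3 + 16/3) = 1/3, so the W-coordinate is 1/9.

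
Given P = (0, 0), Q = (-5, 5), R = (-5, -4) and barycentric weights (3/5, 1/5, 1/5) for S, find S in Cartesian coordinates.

(-2, 1/5)

S = (3/5)·P + (1/5)·Q + (1/5)·R.
x-coordinate: (3/5)·0 + (1/5)·(-5) + (1/5)·(-5) = -2.
y-coordinate: (3/5)·0 + (1/5)·5 + (1/5)·(-4) = 1/5.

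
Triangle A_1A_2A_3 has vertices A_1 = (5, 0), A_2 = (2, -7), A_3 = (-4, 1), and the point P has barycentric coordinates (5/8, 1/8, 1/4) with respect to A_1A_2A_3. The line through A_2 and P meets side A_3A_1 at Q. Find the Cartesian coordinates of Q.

(17/7, 2/7)

Line A_2P meets A_3A_1 where the A_2-coordinate vanishes; zeroing P's A_2-weight and renormalizing leaves A_3, A_1-weights 1/4 : 5/8 → (2/7, 5/7).
So Q = (2/7)·A_3 + (5/7)·A_1 = (17/7, 2/7).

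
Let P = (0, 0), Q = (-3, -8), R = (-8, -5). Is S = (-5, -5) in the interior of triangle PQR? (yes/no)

yes

Barycentric coordinates of S: (9/49, 15/49, 25/49).
The three coordinates are positive, positive, positive; a point is interior exactly when all three are positive.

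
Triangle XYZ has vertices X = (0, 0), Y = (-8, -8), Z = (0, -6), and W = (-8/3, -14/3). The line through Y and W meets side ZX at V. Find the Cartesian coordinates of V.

Barycentric coordinates of W with respect to XYZ: (1/3, 1/3, 1/3).
On side ZX the Y-coordinate is zero; dropping W's Y-weight 1/3 and renormalizing the remaining 1/3 : 1/3 gives weights 1/2, 1/2 on Z, X.
V = (1/2)·(0, -6) + (1/2)·(0, 0) = (0, -3).

(0, -3)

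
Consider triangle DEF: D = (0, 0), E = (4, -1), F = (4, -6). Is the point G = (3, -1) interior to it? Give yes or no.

Barycentric coordinates of G: (1/4, 7/10, 1/20).
The three coordinates are positive, positive, positive; a point is interior exactly when all three are positive.

yes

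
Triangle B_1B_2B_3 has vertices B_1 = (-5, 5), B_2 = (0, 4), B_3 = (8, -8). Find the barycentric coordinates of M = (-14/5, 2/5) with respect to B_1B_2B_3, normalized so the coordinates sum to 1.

Signed area of the reference triangle: [B_1B_2B_3] = ½·((-5)·(4−(-8)) + 0·(-8−5) + 8·(5−4)) = ½·(-60 + 0 + 8) = -26.
[MB_2B_3] = ½·((-14/5)·(4−(-8)) + 0·(-8−(2/5)) + 8·(2/5−4)) = ½·(-168/5 + 0 − 144/5) = -156/5, so the B_1-coordinate is (-156/5)/(-26) = 6/5.
[B_1MB_3] = ½·((-5)·(2/5−(-8)) + (-14/5)·(-8−5) + 8·(5−(2/5))) = ½·(-42 + 182/5 + 184/5) = 78/5, so the B_2-coordinate is -3/5.
[B_1B_2M] = ½·((-5)·(4−(2/5)) + 0·(2/5−5) + (-14/5)·(5−4)) = ½·(-18 + 0 − 14/5) = -52/5, so the B_3-coordinate is 2/5.

(6/5, -3/5, 2/5)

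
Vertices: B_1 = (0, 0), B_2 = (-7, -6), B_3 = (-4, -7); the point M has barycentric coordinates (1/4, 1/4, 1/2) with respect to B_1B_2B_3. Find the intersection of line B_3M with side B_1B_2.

(-7/2, -3)

Line B_3M meets B_1B_2 where the B_3-coordinate vanishes; zeroing M's B_3-weight and renormalizing leaves B_1, B_2-weights 1/4 : 1/4 → (1/2, 1/2).
So N = (1/2)·B_1 + (1/2)·B_2 = (-7/2, -3).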